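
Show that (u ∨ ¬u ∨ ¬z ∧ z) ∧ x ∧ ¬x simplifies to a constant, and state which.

(u ∨ ¬u ∨ ¬z ∧ z) ∧ x ∧ ¬x
= (u ∨ ¬u) ∧ x ∧ ¬x   (complement / identity)
= x ∧ ¬x   (complement / identity)
= False   (complement)

False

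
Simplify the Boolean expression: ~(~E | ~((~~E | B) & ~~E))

~(~E | ~((~~E | B) & ~~E))
= E & (~~E | B) & ~~E   (De Morgan)
= E & ~~E   (absorption)
= E & E   (double negation)
= E   (idempotence)

E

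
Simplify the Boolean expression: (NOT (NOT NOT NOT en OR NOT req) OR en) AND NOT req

en AND NOT req

(NOT (NOT NOT NOT en OR NOT req) OR en) AND NOT req
= (NOT NOT en AND req OR en) AND NOT req   — De Morgan
= (en AND req OR en) AND NOT req   — double negation
= en AND NOT req   — absorption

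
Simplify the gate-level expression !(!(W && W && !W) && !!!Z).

Z

!(!(W && W && !W) && !!!Z)
= W && W && !W || !!Z   (De Morgan)
= W && W && !W || Z   (double negation)
= W && !W || Z   (idempotence)
= Z   (complement / identity)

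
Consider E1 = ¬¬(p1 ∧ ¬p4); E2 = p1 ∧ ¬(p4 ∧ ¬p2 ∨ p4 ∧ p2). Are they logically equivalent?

Yes

E1: ¬¬(p1 ∧ ¬p4)
    = p1 ∧ ¬p4   — double negation
E2: p1 ∧ ¬(p4 ∧ ¬p2 ∨ p4 ∧ p2)
    = p1 ∧ ¬p4   — distribution
Both reduce to p1 ∧ ¬p4, so they are equivalent.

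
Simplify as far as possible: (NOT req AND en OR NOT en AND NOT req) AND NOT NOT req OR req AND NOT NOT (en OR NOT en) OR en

req OR en

(NOT req AND en OR NOT en AND NOT req) AND NOT NOT req OR req AND NOT NOT (en OR NOT en) OR en
= NOT req AND NOT NOT req OR req AND NOT NOT (en OR NOT en) OR en   (distribution)
= NOT req AND NOT NOT req OR req AND (en OR NOT en) OR en   (double negation)
= NOT req AND NOT NOT req OR req OR en   (complement / identity)
= NOT req AND req OR req OR en   (double negation)
= req OR en   (complement / identity)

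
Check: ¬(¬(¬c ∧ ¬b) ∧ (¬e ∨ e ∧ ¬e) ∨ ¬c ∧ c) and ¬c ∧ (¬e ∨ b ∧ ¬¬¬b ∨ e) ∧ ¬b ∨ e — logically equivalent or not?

Yes

E1: ¬(¬(¬c ∧ ¬b) ∧ (¬e ∨ e ∧ ¬e) ∨ ¬c ∧ c)
    = ¬(¬(¬c ∧ ¬b) ∧ (¬e ∨ e ∧ ¬e))   — complement / identity
    = ¬(¬(¬c ∧ ¬b) ∧ ¬e)   — complement / identity
    = ¬c ∧ ¬b ∨ e   — De Morgan
E2: ¬c ∧ (¬e ∨ b ∧ ¬¬¬b ∨ e) ∧ ¬b ∨ e
    = ¬c ∧ (¬e ∨ b ∧ ¬b ∨ e) ∧ ¬b ∨ e   — double negation
    = ¬c ∧ (¬e ∨ e) ∧ ¬b ∨ e   — complement / identity
    = ¬c ∧ ¬b ∨ e   — complement / identity
Both reduce to ¬c ∧ ¬b ∨ e, so they are equivalent.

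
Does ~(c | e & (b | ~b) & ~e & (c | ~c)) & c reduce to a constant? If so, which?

yes, False

~(c | e & (b | ~b) & ~e & (c | ~c)) & c
= ~(c | e & (b | ~b) & ~e) & c   (complement / identity)
= ~(c | e & ~e) & c   (complement / identity)
= ~c & c   (complement / identity)
= 0   (complement)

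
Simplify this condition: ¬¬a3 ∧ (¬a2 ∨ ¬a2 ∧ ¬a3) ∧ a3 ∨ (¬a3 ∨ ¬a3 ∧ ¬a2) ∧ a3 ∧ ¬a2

a3 ∧ ¬a2

¬¬a3 ∧ (¬a2 ∨ ¬a2 ∧ ¬a3) ∧ a3 ∨ (¬a3 ∨ ¬a3 ∧ ¬a2) ∧ a3 ∧ ¬a2
= ¬¬a3 ∧ ¬a2 ∧ a3 ∨ (¬a3 ∨ ¬a3 ∧ ¬a2) ∧ a3 ∧ ¬a2   — absorption
= ¬¬a3 ∧ ¬a2 ∧ a3 ∨ ¬a3 ∧ a3 ∧ ¬a2   — absorption
= a3 ∧ ¬a2 ∧ a3 ∨ ¬a3 ∧ a3 ∧ ¬a2   — double negation
= a3 ∧ ¬a2   — distribution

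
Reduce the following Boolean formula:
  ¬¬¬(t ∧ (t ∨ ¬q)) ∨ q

¬t ∨ q

¬¬¬(t ∧ (t ∨ ¬q)) ∨ q
= ¬(t ∧ (t ∨ ¬q)) ∨ q   — double negation
= ¬t ∨ q   — absorption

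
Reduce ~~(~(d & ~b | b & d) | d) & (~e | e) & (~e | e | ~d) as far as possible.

~~(~(d & ~b | b & d) | d) & (~e | e) & (~e | e | ~d)
= ~~(~d | d) & (~e | e) & (~e | e | ~d)   — distribution
= (~d | d) & (~e | e) & (~e | e | ~d)   — double negation
= (~e | e) & (~e | e | ~d)   — complement / identity
= ~e | e   — absorption
= 1   — complement

1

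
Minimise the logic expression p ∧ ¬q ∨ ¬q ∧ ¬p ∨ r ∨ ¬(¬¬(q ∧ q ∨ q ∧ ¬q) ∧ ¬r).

p ∧ ¬q ∨ ¬q ∧ ¬p ∨ r ∨ ¬(¬¬(q ∧ q ∨ q ∧ ¬q) ∧ ¬r)
= ¬q ∨ r ∨ ¬(¬¬(q ∧ q ∨ q ∧ ¬q) ∧ ¬r)   [distribution]
= ¬q ∨ r ∨ ¬(¬¬q ∧ ¬r)   [distribution]
= ¬q ∨ r ∨ ¬q ∨ r   [De Morgan]
= ¬q ∨ r   [idempotence]

¬q ∨ r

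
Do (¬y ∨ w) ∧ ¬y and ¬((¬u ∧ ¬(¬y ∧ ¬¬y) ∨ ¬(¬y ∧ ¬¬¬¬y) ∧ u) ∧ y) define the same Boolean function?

Yes

E1: (¬y ∨ w) ∧ ¬y
    = ¬y   — absorption
E2: ¬((¬u ∧ ¬(¬y ∧ ¬¬y) ∨ ¬(¬y ∧ ¬¬¬¬y) ∧ u) ∧ y)
    = ¬((¬u ∧ ¬(¬y ∧ ¬¬y) ∨ ¬(¬y ∧ ¬¬y) ∧ u) ∧ y)   — double negation
    = ¬(¬(¬y ∧ ¬¬y) ∧ y)   — distribution
    = ¬((y ∨ ¬y) ∧ y)   — De Morgan
    = ¬y   — complement / identity
Both reduce to ¬y, so they are equivalent.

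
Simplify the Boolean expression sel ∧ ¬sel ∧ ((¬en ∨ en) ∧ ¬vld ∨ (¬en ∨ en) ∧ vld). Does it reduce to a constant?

False

sel ∧ ¬sel ∧ ((¬en ∨ en) ∧ ¬vld ∨ (¬en ∨ en) ∧ vld)
= sel ∧ ¬sel ∧ (¬en ∨ en)   (distribution)
= sel ∧ ¬sel   (complement / identity)
= False   (complement)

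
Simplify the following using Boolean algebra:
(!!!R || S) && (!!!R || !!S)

(!!!R || S) && (!!!R || !!S)
= (!!!R || S) && (!!!R || S)   — double negation
= !!!R || S   — idempotence
= !R || S   — double negation

!R || S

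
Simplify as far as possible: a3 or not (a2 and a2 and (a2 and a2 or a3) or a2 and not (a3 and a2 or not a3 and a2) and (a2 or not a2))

a3 or not a2

a3 or not (a2 and a2 and (a2 and a2 or a3) or a2 and not (a3 and a2 or not a3 and a2) and (a2 or not a2))
= a3 or not (a2 and a2 and (a2 and a2 or a3) or a2 and not (a3 and a2 or not a3 and a2))   — complement / identity
= a3 or not (a2 and a2 and (a2 and a2 or a3) or a2 and not a2)   — distribution
= a3 or not (a2 and a2 or a2 and not a2)   — absorption
= a3 or not a2   — distribution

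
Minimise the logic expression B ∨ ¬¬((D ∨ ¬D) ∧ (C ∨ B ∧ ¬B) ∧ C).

B ∨ ¬¬((D ∨ ¬D) ∧ (C ∨ B ∧ ¬B) ∧ C)
= B ∨ ¬¬((C ∨ B ∧ ¬B) ∧ C)
= B ∨ ¬¬(C ∧ C)
= B ∨ ¬¬C
= B ∨ C

B ∨ C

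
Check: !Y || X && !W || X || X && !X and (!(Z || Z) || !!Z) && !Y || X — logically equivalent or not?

Yes

E1: !Y || X && !W || X || X && !X
    = !Y || X || X && !X   (absorption)
    = !Y || X   (complement / identity)
E2: (!(Z || Z) || !!Z) && !Y || X
    = (!Z || !!Z) && !Y || X   (idempotence)
    = (!Z || Z) && !Y || X   (double negation)
    = !Y || X   (complement / identity)
Both reduce to !Y || X, so they are equivalent.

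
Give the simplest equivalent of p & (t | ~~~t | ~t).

p

p & (t | ~~~t | ~t)
= p & (t | ~t | ~t)   — double negation
= p & (t | ~t)   — idempotence
= p   — complement / identity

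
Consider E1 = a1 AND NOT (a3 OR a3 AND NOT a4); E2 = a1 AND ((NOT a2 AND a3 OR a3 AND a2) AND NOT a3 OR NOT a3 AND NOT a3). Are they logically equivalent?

E1: a1 AND NOT (a3 OR a3 AND NOT a4)
    = a1 AND NOT a3   [absorption]
E2: a1 AND ((NOT a2 AND a3 OR a3 AND a2) AND NOT a3 OR NOT a3 AND NOT a3)
    = a1 AND (a3 AND NOT a3 OR NOT a3 AND NOT a3)   [distribution]
    = a1 AND NOT a3   [distribution]
Both reduce to a1 AND NOT a3, so they are equivalent.

Yes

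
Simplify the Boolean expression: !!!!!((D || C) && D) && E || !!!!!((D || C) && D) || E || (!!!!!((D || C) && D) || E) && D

!!!!!((D || C) && D) && E || !!!!!((D || C) && D) || E || (!!!!!((D || C) && D) || E) && D
= !!!!!((D || C) && D) || E || (!!!!!((D || C) && D) || E) && D   [absorption]
= !!!!!((D || C) && D) || E   [absorption]
= !!!((D || C) && D) || E   [double negation]
= !!!D || E   [absorption]
= !D || E   [double negation]

!D || E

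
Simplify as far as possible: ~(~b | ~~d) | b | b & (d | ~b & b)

b

~(~b | ~~d) | b | b & (d | ~b & b)
= b & ~d | b | b & (d | ~b & b)   [De Morgan]
= b & ~d | b | b & d   [complement / identity]
= b | b & d   [absorption]
= b   [absorption]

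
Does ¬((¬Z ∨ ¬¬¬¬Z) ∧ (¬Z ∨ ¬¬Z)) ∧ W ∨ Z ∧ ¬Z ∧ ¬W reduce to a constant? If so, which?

yes, False

¬((¬Z ∨ ¬¬¬¬Z) ∧ (¬Z ∨ ¬¬Z)) ∧ W ∨ Z ∧ ¬Z ∧ ¬W
= ¬((¬Z ∨ ¬¬Z) ∧ (¬Z ∨ ¬¬Z)) ∧ W ∨ Z ∧ ¬Z ∧ ¬W   (double negation)
= ¬(¬Z ∨ ¬¬Z) ∧ W ∨ Z ∧ ¬Z ∧ ¬W   (idempotence)
= Z ∧ ¬Z ∧ W ∨ Z ∧ ¬Z ∧ ¬W   (De Morgan)
= Z ∧ ¬Z   (distribution)
= False   (complement)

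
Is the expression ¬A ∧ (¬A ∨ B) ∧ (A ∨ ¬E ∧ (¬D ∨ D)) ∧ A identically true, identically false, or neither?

¬A ∧ (¬A ∨ B) ∧ (A ∨ ¬E ∧ (¬D ∨ D)) ∧ A
= ¬A ∧ (¬A ∨ B) ∧ (A ∨ ¬E) ∧ A   (complement / identity)
= ¬A ∧ (A ∨ ¬E) ∧ A   (absorption)
= ¬A ∧ A   (absorption)
= False   (complement)

identically false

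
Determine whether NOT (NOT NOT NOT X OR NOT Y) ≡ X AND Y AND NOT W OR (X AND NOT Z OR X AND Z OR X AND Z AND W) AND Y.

Yes

E1: NOT (NOT NOT NOT X OR NOT Y)
    = NOT NOT X AND Y   — De Morgan
    = X AND Y   — double negation
E2: X AND Y AND NOT W OR (X AND NOT Z OR X AND Z OR X AND Z AND W) AND Y
    = X AND Y AND NOT W OR (X AND NOT Z OR X AND Z) AND Y   — absorption
    = X AND Y AND NOT W OR X AND Y   — distribution
    = X AND Y   — absorption
Both reduce to X AND Y, so they are equivalent.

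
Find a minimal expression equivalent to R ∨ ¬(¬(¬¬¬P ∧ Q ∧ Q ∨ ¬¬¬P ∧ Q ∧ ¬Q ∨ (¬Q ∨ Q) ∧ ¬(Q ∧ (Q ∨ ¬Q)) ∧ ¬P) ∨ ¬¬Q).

R ∨ ¬(¬(¬¬¬P ∧ Q ∧ Q ∨ ¬¬¬P ∧ Q ∧ ¬Q ∨ (¬Q ∨ Q) ∧ ¬(Q ∧ (Q ∨ ¬Q)) ∧ ¬P) ∨ ¬¬Q)
= R ∨ ¬(¬(¬¬¬P ∧ Q ∨ (¬Q ∨ Q) ∧ ¬(Q ∧ (Q ∨ ¬Q)) ∧ ¬P) ∨ ¬¬Q)   — distribution
= R ∨ ¬(¬(¬P ∧ Q ∨ (¬Q ∨ Q) ∧ ¬(Q ∧ (Q ∨ ¬Q)) ∧ ¬P) ∨ ¬¬Q)   — double negation
= R ∨ (¬P ∧ Q ∨ (¬Q ∨ Q) ∧ ¬(Q ∧ (Q ∨ ¬Q)) ∧ ¬P) ∧ ¬Q   — De Morgan
= R ∨ (¬P ∧ Q ∨ (¬Q ∨ Q) ∧ ¬Q ∧ ¬P) ∧ ¬Q   — complement / identity
= R ∨ (¬P ∧ Q ∨ ¬Q ∧ ¬P) ∧ ¬Q   — complement / identity
= R ∨ ¬P ∧ ¬Q   — distribution

R ∨ ¬P ∧ ¬Q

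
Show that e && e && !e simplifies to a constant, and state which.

e && e && !e
= e && !e   [idempotence]
= false   [complement]

false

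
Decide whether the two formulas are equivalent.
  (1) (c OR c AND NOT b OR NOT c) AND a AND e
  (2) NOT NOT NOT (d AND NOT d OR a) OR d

E1: (c OR c AND NOT b OR NOT c) AND a AND e
    = (c OR NOT c) AND a AND e   [absorption]
    = a AND e   [complement / identity]
E2: NOT NOT NOT (d AND NOT d OR a) OR d
    = NOT (d AND NOT d OR a) OR d   [double negation]
    = NOT a OR d   [complement / identity]
These differ: at a=0, b=1, c=0, d=1, e=0, E1 = 0 but E2 = 1.

No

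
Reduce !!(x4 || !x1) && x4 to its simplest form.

!!(x4 || !x1) && x4
= (x4 || !x1) && x4   — double negation
= x4   — absorption

x4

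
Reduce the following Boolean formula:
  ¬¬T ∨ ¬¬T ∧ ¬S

¬¬T ∨ ¬¬T ∧ ¬S
= ¬¬T ∨ T ∧ ¬S
= T ∨ T ∧ ¬S
= T

T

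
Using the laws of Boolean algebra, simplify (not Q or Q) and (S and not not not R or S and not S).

(not Q or Q) and (S and not not not R or S and not S)
= (not Q or Q) and S and not not not R   (complement / identity)
= S and not not not R   (complement / identity)
= S and not R   (double negation)

S and not R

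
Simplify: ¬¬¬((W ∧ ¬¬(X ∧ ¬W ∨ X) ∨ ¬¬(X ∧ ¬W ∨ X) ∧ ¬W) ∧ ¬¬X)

¬X

¬¬¬((W ∧ ¬¬(X ∧ ¬W ∨ X) ∨ ¬¬(X ∧ ¬W ∨ X) ∧ ¬W) ∧ ¬¬X)
= ¬¬¬(¬¬(X ∧ ¬W ∨ X) ∧ ¬¬X)   (distribution)
= ¬¬¬(¬¬X ∧ ¬¬X)   (absorption)
= ¬(¬¬X ∧ ¬¬X)   (double negation)
= ¬¬¬X   (idempotence)
= ¬X   (double negation)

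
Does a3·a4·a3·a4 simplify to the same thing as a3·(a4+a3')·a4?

E1: a3·a4·a3·a4
    = a3·a4
E2: a3·(a4+a3')·a4
    = a3·a4
Both reduce to a3·a4, so they are equivalent.

Yes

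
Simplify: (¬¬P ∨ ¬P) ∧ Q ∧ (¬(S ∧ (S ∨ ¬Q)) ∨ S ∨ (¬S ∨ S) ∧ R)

Q

(¬¬P ∨ ¬P) ∧ Q ∧ (¬(S ∧ (S ∨ ¬Q)) ∨ S ∨ (¬S ∨ S) ∧ R)
= (¬¬P ∨ ¬P) ∧ Q ∧ (¬S ∨ S ∨ (¬S ∨ S) ∧ R)   [absorption]
= (P ∨ ¬P) ∧ Q ∧ (¬S ∨ S ∨ (¬S ∨ S) ∧ R)   [double negation]
= (P ∨ ¬P) ∧ Q ∧ (¬S ∨ S)   [absorption]
= (P ∨ ¬P) ∧ Q   [complement / identity]
= Q   [complement / identity]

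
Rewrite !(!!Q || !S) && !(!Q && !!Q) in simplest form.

!(!!Q || !S) && !(!Q && !!Q)
= !(!!Q || !S) && (Q || !Q)   (De Morgan)
= !Q && S && (Q || !Q)   (De Morgan)
= !Q && S   (complement / identity)

!Q && S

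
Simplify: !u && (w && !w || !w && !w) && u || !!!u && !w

!u && (w && !w || !w && !w) && u || !!!u && !w
= !u && !w && u || !!!u && !w   (distribution)
= !u && !w && u || !u && !w   (double negation)
= !u && !w   (absorption)

!u && !w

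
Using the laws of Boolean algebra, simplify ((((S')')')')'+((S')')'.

S'

((((S')')')')'+((S')')'
= ((S')')'+((S')')'   — double negation
= ((S')')'   — idempotence
= S'   — double negation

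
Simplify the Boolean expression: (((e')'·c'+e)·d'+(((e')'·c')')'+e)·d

(((e')'·c'+e)·d'+(((e')'·c')')'+e)·d
= (((e')'·c'+e)·d'+(e')'·c'+e)·d
= ((e')'·c'+e)·d
= (e·c'+e)·d
= e·d

e·d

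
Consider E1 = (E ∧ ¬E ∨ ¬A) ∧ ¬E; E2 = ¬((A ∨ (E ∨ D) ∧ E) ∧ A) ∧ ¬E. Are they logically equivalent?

E1: (E ∧ ¬E ∨ ¬A) ∧ ¬E
    = ¬A ∧ ¬E   (complement / identity)
E2: ¬((A ∨ (E ∨ D) ∧ E) ∧ A) ∧ ¬E
    = ¬((A ∨ E) ∧ A) ∧ ¬E   (absorption)
    = ¬A ∧ ¬E   (absorption)
Both reduce to ¬A ∧ ¬E, so they are equivalent.

Yes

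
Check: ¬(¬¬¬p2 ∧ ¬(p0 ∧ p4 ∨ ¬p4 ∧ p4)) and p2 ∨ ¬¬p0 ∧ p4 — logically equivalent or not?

E1: ¬(¬¬¬p2 ∧ ¬(p0 ∧ p4 ∨ ¬p4 ∧ p4))
    = ¬(¬p2 ∧ ¬(p0 ∧ p4 ∨ ¬p4 ∧ p4))   — double negation
    = p2 ∨ p0 ∧ p4 ∨ ¬p4 ∧ p4   — De Morgan
    = p2 ∨ p0 ∧ p4   — complement / identity
E2: p2 ∨ ¬¬p0 ∧ p4
    = p2 ∨ p0 ∧ p4   — double negation
Both reduce to p2 ∨ p0 ∧ p4, so they are equivalent.

Yes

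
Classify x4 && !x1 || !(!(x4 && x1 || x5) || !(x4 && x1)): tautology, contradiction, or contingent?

contingent

x4 && !x1 || !(!(x4 && x1 || x5) || !(x4 && x1))
= x4 && !x1 || (x4 && x1 || x5) && x4 && x1   — De Morgan
= x4 && !x1 || x4 && x1   — absorption
= x4   — distribution
This depends on x4, so it is not a constant.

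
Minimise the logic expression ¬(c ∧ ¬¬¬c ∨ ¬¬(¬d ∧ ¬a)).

¬(c ∧ ¬¬¬c ∨ ¬¬(¬d ∧ ¬a))
= ¬(c ∧ ¬c ∨ ¬¬(¬d ∧ ¬a))   (double negation)
= ¬¬¬(¬d ∧ ¬a)   (complement / identity)
= ¬(¬d ∧ ¬a)   (double negation)
= d ∨ a   (De Morgan)

d ∨ a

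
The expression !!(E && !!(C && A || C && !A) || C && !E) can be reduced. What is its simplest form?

!!(E && !!(C && A || C && !A) || C && !E)
= !!(E && !!C || C && !E)   [distribution]
= !!(E && C || C && !E)   [double negation]
= !!C   [distribution]
= C   [double negation]

C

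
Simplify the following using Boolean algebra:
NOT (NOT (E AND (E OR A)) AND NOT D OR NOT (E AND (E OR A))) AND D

E AND D

NOT (NOT (E AND (E OR A)) AND NOT D OR NOT (E AND (E OR A))) AND D
= NOT NOT (E AND (E OR A)) AND D
= NOT NOT E AND D
= E AND D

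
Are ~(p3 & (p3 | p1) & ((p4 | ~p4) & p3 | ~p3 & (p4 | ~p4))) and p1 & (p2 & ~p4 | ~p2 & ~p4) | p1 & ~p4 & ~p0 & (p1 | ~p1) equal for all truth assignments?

No

E1: ~(p3 & (p3 | p1) & ((p4 | ~p4) & p3 | ~p3 & (p4 | ~p4)))
    = ~(p3 & (p3 | p1) & (p4 | ~p4))   [distribution]
    = ~(p3 & (p3 | p1))   [complement / identity]
    = ~p3   [absorption]
E2: p1 & (p2 & ~p4 | ~p2 & ~p4) | p1 & ~p4 & ~p0 & (p1 | ~p1)
    = p1 & ~p4 | p1 & ~p4 & ~p0 & (p1 | ~p1)   [distribution]
    = p1 & ~p4 | p1 & ~p4 & ~p0   [complement / identity]
    = p1 & ~p4   [absorption]
These differ: at p0=0, p1=0, p2=0, p3=0, p4=0, E1 = 1 but E2 = 0.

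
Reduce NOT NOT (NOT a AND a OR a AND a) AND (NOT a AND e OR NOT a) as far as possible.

FALSE

NOT NOT (NOT a AND a OR a AND a) AND (NOT a AND e OR NOT a)
= NOT NOT (NOT a AND a OR a AND a) AND NOT a   (absorption)
= NOT NOT a AND NOT a   (distribution)
= a AND NOT a   (double negation)
= FALSE   (complement)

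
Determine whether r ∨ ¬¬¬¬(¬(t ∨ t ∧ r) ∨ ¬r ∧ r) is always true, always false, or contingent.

r ∨ ¬¬¬¬(¬(t ∨ t ∧ r) ∨ ¬r ∧ r)
= r ∨ ¬¬(¬(t ∨ t ∧ r) ∨ ¬r ∧ r)   — double negation
= r ∨ ¬¬(¬t ∨ ¬r ∧ r)   — absorption
= r ∨ ¬¬¬t   — complement / identity
= r ∨ ¬t   — double negation
This depends on r, t, so it is not a constant.

contingent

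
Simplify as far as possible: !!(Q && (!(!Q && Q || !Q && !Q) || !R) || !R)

!!(Q && (!(!Q && Q || !Q && !Q) || !R) || !R)
= !!(Q && (!!Q || !R) || !R)   — distribution
= !!(Q && (Q || !R) || !R)   — double negation
= Q && (Q || !R) || !R   — double negation
= Q || !R   — absorption

Q || !R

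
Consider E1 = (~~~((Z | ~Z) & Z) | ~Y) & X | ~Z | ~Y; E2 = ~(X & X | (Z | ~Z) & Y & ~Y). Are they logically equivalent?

No

E1: (~~~((Z | ~Z) & Z) | ~Y) & X | ~Z | ~Y
    = (~~~Z | ~Y) & X | ~Z | ~Y   [complement / identity]
    = (~Z | ~Y) & X | ~Z | ~Y   [double negation]
    = ~Z | ~Y   [absorption]
E2: ~(X & X | (Z | ~Z) & Y & ~Y)
    = ~(X & X | Y & ~Y)   [complement / identity]
    = ~(X & X)   [complement / identity]
    = ~X   [idempotence]
These differ: at X=1, Y=0, Z=0, E1 = 1 but E2 = 0.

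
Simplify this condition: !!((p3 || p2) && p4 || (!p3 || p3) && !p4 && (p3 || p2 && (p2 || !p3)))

p3 || p2

!!((p3 || p2) && p4 || (!p3 || p3) && !p4 && (p3 || p2 && (p2 || !p3)))
= !!((p3 || p2) && p4 || !p4 && (p3 || p2 && (p2 || !p3)))   [complement / identity]
= !!((p3 || p2) && p4 || !p4 && (p3 || p2))   [absorption]
= (p3 || p2) && p4 || !p4 && (p3 || p2)   [double negation]
= p3 || p2   [distribution]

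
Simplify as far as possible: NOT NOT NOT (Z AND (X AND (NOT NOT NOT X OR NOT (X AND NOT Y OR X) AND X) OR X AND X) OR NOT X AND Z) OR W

NOT NOT NOT (Z AND (X AND (NOT NOT NOT X OR NOT (X AND NOT Y OR X) AND X) OR X AND X) OR NOT X AND Z) OR W
= NOT (Z AND (X AND (NOT NOT NOT X OR NOT (X AND NOT Y OR X) AND X) OR X AND X) OR NOT X AND Z) OR W   — double negation
= NOT (Z AND (X AND (NOT NOT NOT X OR NOT X AND X) OR X AND X) OR NOT X AND Z) OR W   — absorption
= NOT (Z AND (X AND (NOT X OR NOT X AND X) OR X AND X) OR NOT X AND Z) OR W   — double negation
= NOT (Z AND (X AND NOT X OR X AND X) OR NOT X AND Z) OR W   — complement / identity
= NOT (Z AND X OR NOT X AND Z) OR W   — distribution
= NOT Z OR W   — distribution

NOT Z OR W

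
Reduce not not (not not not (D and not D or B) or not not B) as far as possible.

not not (not not not (D and not D or B) or not not B)
= not not not (D and not D or B) or not not B   (double negation)
= not not not (D and not D or B) or B   (double negation)
= not not not B or B   (complement / identity)
= not B or B   (double negation)
= True   (complement)

True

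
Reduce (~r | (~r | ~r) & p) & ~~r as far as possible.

0

(~r | (~r | ~r) & p) & ~~r
= (~r | (~r | ~r) & p) & r   (double negation)
= (~r | ~r & p) & r   (idempotence)
= ~r & r   (absorption)
= 0   (complement)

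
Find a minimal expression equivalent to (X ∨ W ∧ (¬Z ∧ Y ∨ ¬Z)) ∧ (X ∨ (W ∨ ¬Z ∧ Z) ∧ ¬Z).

X ∨ W ∧ ¬Z

(X ∨ W ∧ (¬Z ∧ Y ∨ ¬Z)) ∧ (X ∨ (W ∨ ¬Z ∧ Z) ∧ ¬Z)
= (X ∨ W ∧ (¬Z ∧ Y ∨ ¬Z)) ∧ (X ∨ W ∧ ¬Z)
= (X ∨ W ∧ ¬Z) ∧ (X ∨ W ∧ ¬Z)
= X ∨ W ∧ ¬Z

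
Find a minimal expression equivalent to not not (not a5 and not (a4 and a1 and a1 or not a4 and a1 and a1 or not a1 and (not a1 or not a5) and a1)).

not not (not a5 and not (a4 and a1 and a1 or not a4 and a1 and a1 or not a1 and (not a1 or not a5) and a1))
= not a5 and not (a4 and a1 and a1 or not a4 and a1 and a1 or not a1 and (not a1 or not a5) and a1)
= not a5 and not (a4 and a1 and a1 or not a4 and a1 and a1 or not a1 and a1)
= not a5 and not (a1 and a1 or not a1 and a1)
= not a5 and not a1

not a5 and not a1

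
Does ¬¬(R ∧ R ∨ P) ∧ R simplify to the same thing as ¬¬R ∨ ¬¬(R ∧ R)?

Yes

E1: ¬¬(R ∧ R ∨ P) ∧ R
    = ¬¬(R ∨ P) ∧ R   — idempotence
    = (R ∨ P) ∧ R   — double negation
    = R   — absorption
E2: ¬¬R ∨ ¬¬(R ∧ R)
    = ¬¬R ∨ ¬¬R   — idempotence
    = ¬¬R   — idempotence
    = R   — double negation
Both reduce to R, so they are equivalent.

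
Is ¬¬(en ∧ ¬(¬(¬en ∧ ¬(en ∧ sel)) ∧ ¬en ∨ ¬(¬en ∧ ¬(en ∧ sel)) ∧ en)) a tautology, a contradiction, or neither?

contradiction

¬¬(en ∧ ¬(¬(¬en ∧ ¬(en ∧ sel)) ∧ ¬en ∨ ¬(¬en ∧ ¬(en ∧ sel)) ∧ en))
= ¬¬(en ∧ ¬¬(¬en ∧ ¬(en ∧ sel)))   — distribution
= ¬¬(en ∧ ¬(en ∨ en ∧ sel))   — De Morgan
= en ∧ ¬(en ∨ en ∧ sel)   — double negation
= en ∧ ¬en   — absorption
= False   — complement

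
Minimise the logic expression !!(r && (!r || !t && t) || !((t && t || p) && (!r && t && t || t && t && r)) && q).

!t && q

!!(r && (!r || !t && t) || !((t && t || p) && (!r && t && t || t && t && r)) && q)
= !!(r && (!r || !t && t) || !((t && t || p) && t && t) && q)   [distribution]
= !!(r && !r || !((t && t || p) && t && t) && q)   [complement / identity]
= !!(r && !r || !(t && t) && q)   [absorption]
= r && !r || !(t && t) && q   [double negation]
= r && !r || !t && q   [idempotence]
= !t && q   [complement / identity]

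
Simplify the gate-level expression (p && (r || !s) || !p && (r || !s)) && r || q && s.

(p && (r || !s) || !p && (r || !s)) && r || q && s
= (r || !s) && r || q && s   — distribution
= r || q && s   — absorption

r || q && s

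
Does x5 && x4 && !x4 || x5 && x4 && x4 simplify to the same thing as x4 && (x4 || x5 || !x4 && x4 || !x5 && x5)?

No

E1: x5 && x4 && !x4 || x5 && x4 && x4
    = x5 && x4   [distribution]
E2: x4 && (x4 || x5 || !x4 && x4 || !x5 && x5)
    = x4 && (x4 || x5 || !x5 && x5)   [complement / identity]
    = x4 && (x4 || x5)   [complement / identity]
    = x4   [absorption]
These differ: at x4=1, x5=0, E1 = 0 but E2 = 1.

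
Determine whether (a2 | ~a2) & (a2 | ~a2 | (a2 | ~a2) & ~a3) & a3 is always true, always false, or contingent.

(a2 | ~a2) & (a2 | ~a2 | (a2 | ~a2) & ~a3) & a3
= (a2 | ~a2) & (a2 | ~a2) & a3   [absorption]
= (a2 | ~a2) & a3   [idempotence]
= a3   [complement / identity]
This depends on a3, so it is not a constant.

contingent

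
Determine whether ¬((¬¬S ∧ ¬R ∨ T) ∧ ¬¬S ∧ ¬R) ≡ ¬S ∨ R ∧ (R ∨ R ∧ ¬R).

Yes

E1: ¬((¬¬S ∧ ¬R ∨ T) ∧ ¬¬S ∧ ¬R)
    = ¬(¬¬S ∧ ¬R)
    = ¬S ∨ R
E2: ¬S ∨ R ∧ (R ∨ R ∧ ¬R)
    = ¬S ∨ R ∧ R
    = ¬S ∨ R
Both reduce to ¬S ∨ R, so they are equivalent.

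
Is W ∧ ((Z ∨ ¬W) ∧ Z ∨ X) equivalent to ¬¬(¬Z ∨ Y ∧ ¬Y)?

No

E1: W ∧ ((Z ∨ ¬W) ∧ Z ∨ X)
    = W ∧ (Z ∨ X)   (absorption)
E2: ¬¬(¬Z ∨ Y ∧ ¬Y)
    = ¬¬¬Z   (complement / identity)
    = ¬Z   (double negation)
These differ: at W=0, X=1, Y=0, Z=0, E1 = 0 but E2 = 1.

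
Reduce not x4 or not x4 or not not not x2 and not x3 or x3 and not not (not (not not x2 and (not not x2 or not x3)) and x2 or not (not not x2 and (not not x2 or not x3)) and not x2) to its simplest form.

not x4 or not x2

not x4 or not x4 or not not not x2 and not x3 or x3 and not not (not (not not x2 and (not not x2 or not x3)) and x2 or not (not not x2 and (not not x2 or not x3)) and not x2)
= not x4 or not not not x2 and not x3 or x3 and not not (not (not not x2 and (not not x2 or not x3)) and x2 or not (not not x2 and (not not x2 or not x3)) and not x2)   (idempotence)
= not x4 or not not not x2 and not x3 or x3 and not not not (not not x2 and (not not x2 or not x3))   (distribution)
= not x4 or not not not x2 and not x3 or x3 and not not not not not x2   (absorption)
= not x4 or not not not x2 and not x3 or x3 and not not not x2   (double negation)
= not x4 or not not not x2   (distribution)
= not x4 or not x2   (double negation)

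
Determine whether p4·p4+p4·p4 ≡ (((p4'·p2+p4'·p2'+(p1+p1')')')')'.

Yes

E1: p4·p4+p4·p4
    = p4·p4   — idempotence
    = p4   — idempotence
E2: (((p4'·p2+p4'·p2'+(p1+p1')')')')'
    = (((p4'+(p1+p1')')')')'   — distribution
    = ((p4·(p1+p1'))')'   — De Morgan
    = p4·(p1+p1')   — double negation
    = p4   — complement / identity
Both reduce to p4, so they are equivalent.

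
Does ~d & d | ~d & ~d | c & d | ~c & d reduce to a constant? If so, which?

yes, True

~d & d | ~d & ~d | c & d | ~c & d
= ~d & d | ~d & ~d | d   — distribution
= ~d | d   — distribution
= 1   — complement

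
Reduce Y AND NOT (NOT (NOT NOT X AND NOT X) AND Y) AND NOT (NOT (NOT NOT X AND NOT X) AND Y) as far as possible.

Y AND NOT (NOT (NOT NOT X AND NOT X) AND Y) AND NOT (NOT (NOT NOT X AND NOT X) AND Y)
= Y AND NOT (NOT (NOT NOT X AND NOT X) AND Y)   — idempotence
= Y AND NOT ((NOT X OR X) AND Y)   — De Morgan
= Y AND NOT Y   — complement / identity
= FALSE   — complement

FALSE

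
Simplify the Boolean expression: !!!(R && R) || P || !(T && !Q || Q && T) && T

!R || P

!!!(R && R) || P || !(T && !Q || Q && T) && T
= !!!(R && R) || P || !T && T   [distribution]
= !(R && R) || P || !T && T   [double negation]
= !(R && R) || P   [complement / identity]
= !R || P   [idempotence]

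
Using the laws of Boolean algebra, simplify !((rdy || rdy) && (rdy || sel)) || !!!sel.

!rdy || !sel

!((rdy || rdy) && (rdy || sel)) || !!!sel
= !(rdy || rdy && sel) || !!!sel
= !rdy || !!!sel
= !rdy || !sel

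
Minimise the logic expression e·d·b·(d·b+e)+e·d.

d·e

e·d·b·(d·b+e)+e·d
= e·d·b+e·d   — absorption
= (d·b+d)·e   — distribution
= d·e   — absorption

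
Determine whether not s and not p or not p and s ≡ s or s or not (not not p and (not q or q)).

No

E1: not s and not p or not p and s
    = not p   [distribution]
E2: s or s or not (not not p and (not q or q))
    = s or not (not not p and (not q or q))   [idempotence]
    = s or not not not p   [complement / identity]
    = s or not p   [double negation]
These differ: at p=1, q=0, s=1, E1 = 0 but E2 = 1.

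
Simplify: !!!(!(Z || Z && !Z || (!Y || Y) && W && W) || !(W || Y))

W || Z && Y

!!!(!(Z || Z && !Z || (!Y || Y) && W && W) || !(W || Y))
= !!!(!(Z || (!Y || Y) && W && W) || !(W || Y))   — complement / identity
= !!((Z || (!Y || Y) && W && W) && (W || Y))   — De Morgan
= (Z || (!Y || Y) && W && W) && (W || Y)   — double negation
= (Z || W && W) && (W || Y)   — complement / identity
= (Z || W) && (W || Y)   — idempotence
= W || Z && Y   — distribution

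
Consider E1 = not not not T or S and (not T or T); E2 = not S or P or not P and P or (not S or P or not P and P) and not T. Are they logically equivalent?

No

E1: not not not T or S and (not T or T)
    = not not not T or S   — complement / identity
    = not T or S   — double negation
E2: not S or P or not P and P or (not S or P or not P and P) and not T
    = not S or P or not P and P   — absorption
    = not S or P   — complement / identity
These differ: at P=0, S=0, T=1, E1 = 0 but E2 = 1.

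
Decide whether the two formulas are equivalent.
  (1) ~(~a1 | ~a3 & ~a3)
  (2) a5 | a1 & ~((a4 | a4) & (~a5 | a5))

No

E1: ~(~a1 | ~a3 & ~a3)
    = ~(~a1 | ~a3)   (idempotence)
    = a1 & a3   (De Morgan)
E2: a5 | a1 & ~((a4 | a4) & (~a5 | a5))
    = a5 | a1 & ~(a4 | a4)   (complement / identity)
    = a5 | a1 & ~a4   (idempotence)
These differ: at a1=1, a3=0, a4=0, a5=1, E1 = 0 but E2 = 1.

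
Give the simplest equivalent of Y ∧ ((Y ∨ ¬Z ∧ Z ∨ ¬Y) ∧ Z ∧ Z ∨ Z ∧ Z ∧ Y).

Y ∧ ((Y ∨ ¬Z ∧ Z ∨ ¬Y) ∧ Z ∧ Z ∨ Z ∧ Z ∧ Y)
= Y ∧ ((Y ∨ ¬Y) ∧ Z ∧ Z ∨ Z ∧ Z ∧ Y)   (complement / identity)
= Y ∧ (Z ∧ Z ∨ Z ∧ Z ∧ Y)   (complement / identity)
= Y ∧ Z ∧ Z   (absorption)
= Y ∧ Z   (idempotence)

Y ∧ Z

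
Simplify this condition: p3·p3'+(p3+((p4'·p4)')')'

p3'

p3·p3'+(p3+((p4'·p4)')')'
= p3·p3'+(p3+p4'·p4)'
= (p3+p4'·p4)'
= p3'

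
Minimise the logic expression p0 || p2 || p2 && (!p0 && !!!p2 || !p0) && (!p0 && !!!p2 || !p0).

p0 || p2

p0 || p2 || p2 && (!p0 && !!!p2 || !p0) && (!p0 && !!!p2 || !p0)
= p0 || p2 || p2 && (!p0 && !!!p2 || !p0)   [idempotence]
= p0 || p2 || p2 && (!p0 && !p2 || !p0)   [double negation]
= p0 || p2 || p2 && !p0   [absorption]
= p0 || p2   [absorption]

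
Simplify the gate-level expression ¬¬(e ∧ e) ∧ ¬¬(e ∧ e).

e

¬¬(e ∧ e) ∧ ¬¬(e ∧ e)
= ¬¬(e ∧ e)   — idempotence
= ¬¬e   — idempotence
= e   — double negation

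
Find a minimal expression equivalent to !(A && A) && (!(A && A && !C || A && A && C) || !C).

!(A && A) && (!(A && A && !C || A && A && C) || !C)
= !(A && A) && (!(A && A) || !C)
= !(A && A)
= !A

!A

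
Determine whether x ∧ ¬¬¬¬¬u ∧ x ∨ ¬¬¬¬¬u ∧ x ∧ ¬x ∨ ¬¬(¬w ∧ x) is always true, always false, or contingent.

x ∧ ¬¬¬¬¬u ∧ x ∨ ¬¬¬¬¬u ∧ x ∧ ¬x ∨ ¬¬(¬w ∧ x)
= ¬¬¬¬¬u ∧ x ∨ ¬¬(¬w ∧ x)   [distribution]
= ¬¬¬u ∧ x ∨ ¬¬(¬w ∧ x)   [double negation]
= ¬¬¬u ∧ x ∨ ¬w ∧ x   [double negation]
= (¬¬¬u ∨ ¬w) ∧ x   [distribution]
= (¬u ∨ ¬w) ∧ x   [double negation]
This depends on u, w, x, so it is not a constant.

contingent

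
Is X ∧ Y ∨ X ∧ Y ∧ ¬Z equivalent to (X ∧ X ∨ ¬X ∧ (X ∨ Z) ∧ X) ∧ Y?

Yes

E1: X ∧ Y ∨ X ∧ Y ∧ ¬Z
    = X ∧ Y   (absorption)
E2: (X ∧ X ∨ ¬X ∧ (X ∨ Z) ∧ X) ∧ Y
    = (X ∧ X ∨ ¬X ∧ X) ∧ Y   (absorption)
    = X ∧ Y   (distribution)
Both reduce to X ∧ Y, so they are equivalent.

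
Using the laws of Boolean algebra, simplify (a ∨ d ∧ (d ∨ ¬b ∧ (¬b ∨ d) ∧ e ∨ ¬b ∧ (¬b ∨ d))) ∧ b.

(a ∨ d) ∧ b

(a ∨ d ∧ (d ∨ ¬b ∧ (¬b ∨ d) ∧ e ∨ ¬b ∧ (¬b ∨ d))) ∧ b
= (a ∨ d ∧ (d ∨ ¬b ∧ (¬b ∨ d))) ∧ b   (absorption)
= (a ∨ d ∧ (d ∨ ¬b)) ∧ b   (absorption)
= (a ∨ d) ∧ b   (absorption)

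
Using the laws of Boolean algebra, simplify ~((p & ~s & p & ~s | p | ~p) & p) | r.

~p | r

~((p & ~s & p & ~s | p | ~p) & p) | r
= ~((p & ~s | p | ~p) & p) | r   — idempotence
= ~((p | ~p) & p) | r   — absorption
= ~p | r   — complement / identity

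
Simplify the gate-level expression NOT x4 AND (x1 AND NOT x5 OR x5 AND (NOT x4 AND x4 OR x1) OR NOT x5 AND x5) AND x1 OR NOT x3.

NOT x4 AND (x1 AND NOT x5 OR x5 AND (NOT x4 AND x4 OR x1) OR NOT x5 AND x5) AND x1 OR NOT x3
= NOT x4 AND (x1 AND NOT x5 OR x5 AND x1 OR NOT x5 AND x5) AND x1 OR NOT x3   — complement / identity
= NOT x4 AND (x1 OR NOT x5 AND x5) AND x1 OR NOT x3   — distribution
= NOT x4 AND x1 AND x1 OR NOT x3   — complement / identity
= NOT x4 AND x1 OR NOT x3   — idempotence

NOT x4 AND x1 OR NOT x3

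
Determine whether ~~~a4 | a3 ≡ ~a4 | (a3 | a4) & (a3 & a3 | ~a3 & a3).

E1: ~~~a4 | a3
    = ~a4 | a3   — double negation
E2: ~a4 | (a3 | a4) & (a3 & a3 | ~a3 & a3)
    = ~a4 | (a3 | a4) & a3   — distribution
    = ~a4 | a3   — absorption
Both reduce to ~a4 | a3, so they are equivalent.

Yes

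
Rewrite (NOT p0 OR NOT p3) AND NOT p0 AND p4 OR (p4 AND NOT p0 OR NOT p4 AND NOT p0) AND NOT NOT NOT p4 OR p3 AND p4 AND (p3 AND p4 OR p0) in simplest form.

NOT p0 OR p3 AND p4

(NOT p0 OR NOT p3) AND NOT p0 AND p4 OR (p4 AND NOT p0 OR NOT p4 AND NOT p0) AND NOT NOT NOT p4 OR p3 AND p4 AND (p3 AND p4 OR p0)
= (NOT p0 OR NOT p3) AND NOT p0 AND p4 OR NOT p0 AND NOT NOT NOT p4 OR p3 AND p4 AND (p3 AND p4 OR p0)   (distribution)
= (NOT p0 OR NOT p3) AND NOT p0 AND p4 OR NOT p0 AND NOT p4 OR p3 AND p4 AND (p3 AND p4 OR p0)   (double negation)
= NOT p0 AND p4 OR NOT p0 AND NOT p4 OR p3 AND p4 AND (p3 AND p4 OR p0)   (absorption)
= NOT p0 OR p3 AND p4 AND (p3 AND p4 OR p0)   (distribution)
= NOT p0 OR p3 AND p4   (absorption)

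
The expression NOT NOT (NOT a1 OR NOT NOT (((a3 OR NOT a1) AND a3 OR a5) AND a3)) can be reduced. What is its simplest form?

NOT NOT (NOT a1 OR NOT NOT (((a3 OR NOT a1) AND a3 OR a5) AND a3))
= NOT NOT (NOT a1 OR NOT NOT ((a3 OR a5) AND a3))   — absorption
= NOT a1 OR NOT NOT ((a3 OR a5) AND a3)   — double negation
= NOT a1 OR NOT NOT a3   — absorption
= NOT a1 OR a3   — double negation

NOT a1 OR a3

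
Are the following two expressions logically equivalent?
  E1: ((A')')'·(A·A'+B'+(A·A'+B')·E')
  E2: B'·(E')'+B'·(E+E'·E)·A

E1: ((A')')'·(A·A'+B'+(A·A'+B')·E')
    = A'·(A·A'+B'+(A·A'+B')·E')   — double negation
    = A'·(A·A'+B')   — absorption
    = A'·B'   — complement / identity
E2: B'·(E')'+B'·(E+E'·E)·A
    = B'·(E')'+B'·E·A   — complement / identity
    = B'·E+B'·E·A   — double negation
    = B'·E   — absorption
These differ: at A=0, B=0, E=0, E1 = 1 but E2 = 0.

No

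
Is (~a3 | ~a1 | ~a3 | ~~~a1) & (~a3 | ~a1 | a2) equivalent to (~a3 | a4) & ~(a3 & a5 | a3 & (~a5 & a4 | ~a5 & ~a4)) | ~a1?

E1: (~a3 | ~a1 | ~a3 | ~~~a1) & (~a3 | ~a1 | a2)
    = (~a3 | ~a1 | ~a3 | ~a1) & (~a3 | ~a1 | a2)   [double negation]
    = (~a3 | ~a1) & (~a3 | ~a1 | a2)   [idempotence]
    = ~a3 | ~a1   [absorption]
E2: (~a3 | a4) & ~(a3 & a5 | a3 & (~a5 & a4 | ~a5 & ~a4)) | ~a1
    = (~a3 | a4) & ~(a3 & a5 | a3 & ~a5) | ~a1   [distribution]
    = (~a3 | a4) & ~a3 | ~a1   [distribution]
    = ~a3 | ~a1   [absorption]
Both reduce to ~a3 | ~a1, so they are equivalent.

Yes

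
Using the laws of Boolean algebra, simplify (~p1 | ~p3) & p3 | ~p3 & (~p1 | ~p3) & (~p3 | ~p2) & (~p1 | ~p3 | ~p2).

~p1 | ~p3

(~p1 | ~p3) & p3 | ~p3 & (~p1 | ~p3) & (~p3 | ~p2) & (~p1 | ~p3 | ~p2)
= (~p1 | ~p3) & p3 | ~p3 & (~p1 | ~p3) & (~p3 & (~p1 | ~p3) | ~p2)   — distribution
= (~p1 | ~p3) & p3 | ~p3 & (~p1 | ~p3)   — absorption
= ~p1 | ~p3   — distribution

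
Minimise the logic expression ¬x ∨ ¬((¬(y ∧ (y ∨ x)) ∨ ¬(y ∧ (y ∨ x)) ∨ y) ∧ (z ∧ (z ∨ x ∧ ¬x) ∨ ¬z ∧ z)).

¬x ∨ ¬z

¬x ∨ ¬((¬(y ∧ (y ∨ x)) ∨ ¬(y ∧ (y ∨ x)) ∨ y) ∧ (z ∧ (z ∨ x ∧ ¬x) ∨ ¬z ∧ z))
= ¬x ∨ ¬((¬(y ∧ (y ∨ x)) ∨ y) ∧ (z ∧ (z ∨ x ∧ ¬x) ∨ ¬z ∧ z))   (idempotence)
= ¬x ∨ ¬((¬y ∨ y) ∧ (z ∧ (z ∨ x ∧ ¬x) ∨ ¬z ∧ z))   (absorption)
= ¬x ∨ ¬(z ∧ (z ∨ x ∧ ¬x) ∨ ¬z ∧ z)   (complement / identity)
= ¬x ∨ ¬(z ∧ z ∨ ¬z ∧ z)   (complement / identity)
= ¬x ∨ ¬z   (distribution)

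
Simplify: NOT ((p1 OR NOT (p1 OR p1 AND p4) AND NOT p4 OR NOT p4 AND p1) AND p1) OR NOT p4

NOT p1 OR NOT p4

NOT ((p1 OR NOT (p1 OR p1 AND p4) AND NOT p4 OR NOT p4 AND p1) AND p1) OR NOT p4
= NOT ((p1 OR NOT p1 AND NOT p4 OR NOT p4 AND p1) AND p1) OR NOT p4   — absorption
= NOT ((p1 OR NOT p4) AND p1) OR NOT p4   — distribution
= NOT p1 OR NOT p4   — absorption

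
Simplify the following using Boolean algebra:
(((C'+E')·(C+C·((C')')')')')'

C'

(((C'+E')·(C+C·((C')')')')')'
= (((C'+E')·(C+C·C')')')'   (double negation)
= (((C'+E')·C')')'   (complement / identity)
= ((C')')'   (absorption)
= C'   (double negation)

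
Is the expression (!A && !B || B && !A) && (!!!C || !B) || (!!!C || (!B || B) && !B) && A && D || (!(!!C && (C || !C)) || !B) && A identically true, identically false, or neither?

neither

(!A && !B || B && !A) && (!!!C || !B) || (!!!C || (!B || B) && !B) && A && D || (!(!!C && (C || !C)) || !B) && A
= !A && (!!!C || !B) || (!!!C || (!B || B) && !B) && A && D || (!(!!C && (C || !C)) || !B) && A   (distribution)
= !A && (!!!C || !B) || (!!!C || (!B || B) && !B) && A && D || (!!!C || !B) && A   (complement / identity)
= !A && (!!!C || !B) || (!!!C || !B) && A && D || (!!!C || !B) && A   (complement / identity)
= !A && (!!!C || !B) || (!!!C || !B) && A   (absorption)
= !!!C || !B   (distribution)
= !C || !B   (double negation)
This depends on B, C, so it is not a constant.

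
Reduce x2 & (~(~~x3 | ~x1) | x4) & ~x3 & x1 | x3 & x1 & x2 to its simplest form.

x2 & (~(~~x3 | ~x1) | x4) & ~x3 & x1 | x3 & x1 & x2
= ((~(~~x3 | ~x1) | x4) & ~x3 & x1 | x3 & x1) & x2   — distribution
= ((~x3 & x1 | x4) & ~x3 & x1 | x3 & x1) & x2   — De Morgan
= (~x3 & x1 | x3 & x1) & x2   — absorption
= x1 & x2   — distribution

x1 & x2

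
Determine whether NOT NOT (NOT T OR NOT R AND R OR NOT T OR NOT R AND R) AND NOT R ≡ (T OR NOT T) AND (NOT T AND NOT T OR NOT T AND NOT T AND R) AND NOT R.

Yes

E1: NOT NOT (NOT T OR NOT R AND R OR NOT T OR NOT R AND R) AND NOT R
    = NOT NOT (NOT T OR NOT R AND R) AND NOT R   — idempotence
    = NOT NOT NOT T AND NOT R   — complement / identity
    = NOT T AND NOT R   — double negation
E2: (T OR NOT T) AND (NOT T AND NOT T OR NOT T AND NOT T AND R) AND NOT R
    = (NOT T AND NOT T OR NOT T AND NOT T AND R) AND NOT R   — complement / identity
    = NOT T AND NOT T AND NOT R   — absorption
    = NOT T AND NOT R   — idempotence
Both reduce to NOT T AND NOT R, so they are equivalent.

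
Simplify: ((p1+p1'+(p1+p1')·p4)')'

((p1+p1'+(p1+p1')·p4)')'
= p1+p1'+(p1+p1')·p4   (double negation)
= p1+p1'   (absorption)
= 1   (complement)

1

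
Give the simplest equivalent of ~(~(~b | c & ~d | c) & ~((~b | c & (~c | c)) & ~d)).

~b | c

~(~(~b | c & ~d | c) & ~((~b | c & (~c | c)) & ~d))
= ~(~(~b | c & ~d | c) & ~((~b | c) & ~d))
= ~(~(~b | c) & ~((~b | c) & ~d))
= ~b | c | (~b | c) & ~d
= ~b | c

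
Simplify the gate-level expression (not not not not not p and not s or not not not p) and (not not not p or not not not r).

not p

(not not not not not p and not s or not not not p) and (not not not p or not not not r)
= (not not not p and not s or not not not p) and (not not not p or not not not r)
= not not not p and (not not not p or not not not r)
= not not not p and (not not not p or not r)
= not not not p
= not p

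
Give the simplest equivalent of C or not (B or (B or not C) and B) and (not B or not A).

C or not B

C or not (B or (B or not C) and B) and (not B or not A)
= C or not (B or B) and (not B or not A)   (absorption)
= C or not B and (not B or not A)   (idempotence)
= C or not B   (absorption)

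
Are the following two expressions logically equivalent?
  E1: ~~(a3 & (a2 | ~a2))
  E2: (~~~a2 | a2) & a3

E1: ~~(a3 & (a2 | ~a2))
    = a3 & (a2 | ~a2)   — double negation
    = a3   — complement / identity
E2: (~~~a2 | a2) & a3
    = (~a2 | a2) & a3   — double negation
    = a3   — complement / identity
Both reduce to a3, so they are equivalent.

Yes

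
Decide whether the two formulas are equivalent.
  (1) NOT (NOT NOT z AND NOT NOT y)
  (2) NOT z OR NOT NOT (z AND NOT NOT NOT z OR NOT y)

Yes

E1: NOT (NOT NOT z AND NOT NOT y)
    = NOT z OR NOT y   (De Morgan)
E2: NOT z OR NOT NOT (z AND NOT NOT NOT z OR NOT y)
    = NOT z OR z AND NOT NOT NOT z OR NOT y   (double negation)
    = NOT z OR z AND NOT z OR NOT y   (double negation)
    = NOT z OR NOT y   (complement / identity)
Both reduce to NOT z OR NOT y, so they are equivalent.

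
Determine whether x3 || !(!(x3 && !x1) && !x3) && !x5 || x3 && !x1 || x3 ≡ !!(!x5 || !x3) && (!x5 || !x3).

No

E1: x3 || !(!(x3 && !x1) && !x3) && !x5 || x3 && !x1 || x3
    = x3 || (x3 && !x1 || x3) && !x5 || x3 && !x1 || x3   [De Morgan]
    = x3 || x3 && !x1 || x3   [absorption]
    = x3 || x3   [absorption]
    = x3   [idempotence]
E2: !!(!x5 || !x3) && (!x5 || !x3)
    = (!x5 || !x3) && (!x5 || !x3)   [double negation]
    = !x5 || !x3   [idempotence]
These differ: at x1=1, x3=0, x5=1, E1 = 0 but E2 = 1.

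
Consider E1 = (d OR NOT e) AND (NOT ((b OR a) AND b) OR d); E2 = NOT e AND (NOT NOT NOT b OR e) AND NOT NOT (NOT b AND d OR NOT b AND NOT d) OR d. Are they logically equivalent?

Yes

E1: (d OR NOT e) AND (NOT ((b OR a) AND b) OR d)
    = (d OR NOT e) AND (NOT b OR d)
    = NOT e AND NOT b OR d
E2: NOT e AND (NOT NOT NOT b OR e) AND NOT NOT (NOT b AND d OR NOT b AND NOT d) OR d
    = NOT e AND (NOT NOT NOT b OR e) AND NOT NOT NOT b OR d
    = NOT e AND NOT NOT NOT b OR d
    = NOT e AND NOT b OR d
Both reduce to NOT e AND NOT b OR d, so they are equivalent.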